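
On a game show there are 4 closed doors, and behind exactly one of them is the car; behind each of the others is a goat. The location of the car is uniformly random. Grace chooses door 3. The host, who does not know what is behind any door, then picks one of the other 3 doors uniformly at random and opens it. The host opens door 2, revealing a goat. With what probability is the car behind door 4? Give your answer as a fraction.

1/3

Because the host chose which door to open without knowing where the car is, the choice is independent of the prize location. Learning that door 2 does not hold the car simply rules out that one location and leaves the remaining 3 doors still equally likely by symmetry.
So P(the car behind door 4) = 1/3.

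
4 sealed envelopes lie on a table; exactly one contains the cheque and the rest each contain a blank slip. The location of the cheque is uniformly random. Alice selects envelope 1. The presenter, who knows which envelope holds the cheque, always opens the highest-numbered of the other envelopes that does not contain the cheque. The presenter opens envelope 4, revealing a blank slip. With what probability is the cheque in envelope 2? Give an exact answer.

1/3

Apply Bayes' rule, conditioning on where the cheque actually is.
If it is in any of envelopes 1, 2, and 3 (prior 1/4 each): envelope 4 is the highest-numbered option available, probability 1; weight (1/4)·1 = 1/4 each.
If it is in envelope 4 (prior 1/4): the presenter opened envelope 4, so this case is ruled out; weight (1/4)·0 = 0.
The weights sum to 3/4.
So P(the cheque in envelope 2 | the presenter opened envelope 4) = (1/4) / (3/4) = 1/3.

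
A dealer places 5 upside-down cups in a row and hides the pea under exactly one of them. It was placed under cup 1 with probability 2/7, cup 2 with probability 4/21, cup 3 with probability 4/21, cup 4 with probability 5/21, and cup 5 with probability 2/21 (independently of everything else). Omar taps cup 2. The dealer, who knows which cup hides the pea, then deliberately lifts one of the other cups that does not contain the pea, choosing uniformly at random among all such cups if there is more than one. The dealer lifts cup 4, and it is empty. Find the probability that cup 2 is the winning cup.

1/5

Consider each possible location of the pea in turn.
If it is under cup 1 (prior 2/7): the dealer has 3 equally likely choices, so probability 1/3; weight (2/7)·(1/3) = 2/21.
If it is under cup 2 (prior 4/21): the dealer has 4 equally likely choices, so probability 1/4; weight (4/21)·(1/4) = 1/21.
If it is under cup 3 (prior 4/21): the dealer has 3 equally likely choices, so probability 1/3; weight (4/21)·(1/3) = 4/63.
If it is under cup 4 (prior 5/21): the dealer opened cup 4, so this case is ruled out; weight (5/21)·0 = 0.
If it is under cup 5 (prior 2/21): the dealer has 3 equally likely choices, so probability 1/3; weight (2/21)·(1/3) = 2/63.
The weights sum to 5/21.
So P(the pea under cup 2 | the dealer opened cup 4) = (1/21) / (5/21) = 1/5.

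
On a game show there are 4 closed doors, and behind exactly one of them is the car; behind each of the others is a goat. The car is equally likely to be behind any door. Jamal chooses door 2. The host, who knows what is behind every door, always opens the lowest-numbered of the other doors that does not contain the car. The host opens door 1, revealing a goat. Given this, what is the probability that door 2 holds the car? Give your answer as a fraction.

Condition on the true location of the car.
If it is behind door 1 (prior 1/4): the host opened door 1, so this case is ruled out; weight (1/4)·0 = 0.
If it is behind any of doors 2, 3, and 4 (prior 1/4 each): door 1 is the lowest-numbered option available, probability 1; weight (1/4)·1 = 1/4 each.
The weights sum to 3/4.
So P(the car behind door 2 | the host opened door 1) = (1/4) / (3/4) = 1/3.

1/3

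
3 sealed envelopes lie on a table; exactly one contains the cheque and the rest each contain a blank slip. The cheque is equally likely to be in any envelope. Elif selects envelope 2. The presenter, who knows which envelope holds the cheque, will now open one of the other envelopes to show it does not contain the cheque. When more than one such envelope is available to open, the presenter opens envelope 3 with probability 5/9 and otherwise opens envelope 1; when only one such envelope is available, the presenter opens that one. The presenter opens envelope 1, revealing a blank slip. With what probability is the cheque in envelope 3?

9/13

Consider each possible location of the cheque in turn.
If it is in envelope 1 (prior 1/3): the presenter opened envelope 1, so this case is ruled out; weight (1/3)·0 = 0.
If it is in envelope 2 (prior 1/3): envelope 3 is available but not opened, probability 4/9; weight (1/3)·(4/9) = 4/27.
If it is in envelope 3 (prior 1/3): only envelope 1 is available, probability 1; weight (1/3)·1 = 1/3.
The weights sum to 13/27.
So P(the cheque in envelope 3 | the presenter opened envelope 1) = (1/3) / (13/27) = 9/13.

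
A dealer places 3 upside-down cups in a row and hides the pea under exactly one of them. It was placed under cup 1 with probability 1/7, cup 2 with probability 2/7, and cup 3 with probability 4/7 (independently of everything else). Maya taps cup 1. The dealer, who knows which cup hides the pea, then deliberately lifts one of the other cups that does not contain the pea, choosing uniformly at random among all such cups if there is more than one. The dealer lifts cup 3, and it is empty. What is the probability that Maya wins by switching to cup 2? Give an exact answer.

4/5

Apply Bayes' rule, conditioning on where the pea actually is.
If it is under cup 1 (prior 1/7): the dealer has 2 equally likely choices, so probability 1/2; weight (1/7)·(1/2) = 1/14.
If it is under cup 2 (prior 2/7): the dealer has no choice, probability 1; weight (2/7)·1 = 2/7.
If it is under cup 3 (prior 4/7): the dealer opened cup 3, so this case is ruled out; weight (4/7)·0 = 0.
The weights sum to 5/14.
So P(the pea under cup 2 | the dealer opened cup 3) = (2/7) / (5/14) = 4/5.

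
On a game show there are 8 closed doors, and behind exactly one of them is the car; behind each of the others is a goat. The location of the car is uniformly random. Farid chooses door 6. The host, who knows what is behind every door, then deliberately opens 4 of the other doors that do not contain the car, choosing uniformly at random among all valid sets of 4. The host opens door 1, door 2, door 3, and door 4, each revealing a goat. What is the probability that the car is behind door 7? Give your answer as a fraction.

Apply Bayes' rule, conditioning on where the car actually is.
If it is behind any of doors 1, 2, 3, and 4 (prior 1/8 each): that door was opened and seen not to hold the prize — ruled out; weight (1/8)·0 = 0 each.
If it is behind any of doors 5, 7, and 8 (prior 1/8 each): the host has 15 equally likely choices, so probability 1/15; weight (1/8)·(1/15) = 1/120 each.
If it is behind door 6 (prior 1/8): the host has 35 equally likely choices, so probability 1/35; weight (1/8)·(1/35) = 1/280.
The weights sum to 1/35.
So P(the car behind door 7 | the host opened door 1, door 2, door 3, and door 4) = (1/120) / (1/35) = 7/24.

7/24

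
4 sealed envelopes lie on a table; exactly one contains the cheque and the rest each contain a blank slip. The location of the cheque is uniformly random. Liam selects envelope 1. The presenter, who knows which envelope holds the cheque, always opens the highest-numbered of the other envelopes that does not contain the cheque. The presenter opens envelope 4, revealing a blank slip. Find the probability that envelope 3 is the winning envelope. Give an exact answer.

Consider each possible location of the cheque in turn.
If it is in any of envelopes 1, 2, and 3 (prior 1/4 each): envelope 4 is the highest-numbered option available, probability 1; weight (1/4)·1 = 1/4 each.
If it is in envelope 4 (prior 1/4): the presenter opened envelope 4, so this case is ruled out; weight (1/4)·0 = 0.
The weights sum to 3/4.
So P(the cheque in envelope 3 | the presenter opened envelope 4) = (1/4) / (3/4) = 1/3.

1/3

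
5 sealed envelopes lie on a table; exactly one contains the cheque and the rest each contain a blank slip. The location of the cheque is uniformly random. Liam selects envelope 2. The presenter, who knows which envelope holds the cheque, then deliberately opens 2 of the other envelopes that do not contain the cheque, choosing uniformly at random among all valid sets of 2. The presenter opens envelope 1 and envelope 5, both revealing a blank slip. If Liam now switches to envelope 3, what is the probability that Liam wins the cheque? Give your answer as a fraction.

2/5

Apply Bayes' rule, conditioning on where the cheque actually is.
If it is in either of envelopes 1 and 5 (prior 1/5 each): that envelope was opened and seen not to hold the prize — ruled out; weight (1/5)·0 = 0 each.
If it is in envelope 2 (prior 1/5): the presenter has 6 equally likely choices, so probability 1/6; weight (1/5)·(1/6) = 1/30.
If it is in either of envelopes 3 and 4 (prior 1/5 each): the presenter has 3 equally likely choices, so probability 1/3; weight (1/5)·(1/3) = 1/15 each.
The weights sum to 1/6.
So P(the cheque in envelope 3 | the presenter opened envelope 1 and envelope 5) = (1/15) / (1/6) = 2/5.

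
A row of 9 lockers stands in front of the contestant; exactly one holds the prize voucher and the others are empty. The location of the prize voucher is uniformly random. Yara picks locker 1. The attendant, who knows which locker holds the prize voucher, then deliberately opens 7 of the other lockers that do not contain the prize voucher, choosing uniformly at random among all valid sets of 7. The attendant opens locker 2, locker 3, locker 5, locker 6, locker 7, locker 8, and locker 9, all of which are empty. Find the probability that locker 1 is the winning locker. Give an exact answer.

Condition on the true location of the prize voucher.
If it is in locker 1 (prior 1/9): the attendant has 8 equally likely choices, so probability 1/8; weight (1/9)·(1/8) = 1/72.
If it is in any of lockers 2, 3, 5, 6, 7, 8, and 9 (prior 1/9 each): that locker was opened and seen not to hold the prize — ruled out; weight (1/9)·0 = 0 each.
If it is in locker 4 (prior 1/9): the attendant has no choice, probability 1; weight (1/9)·1 = 1/9.
The weights sum to 1/8.
So P(the prize voucher in locker 1 | the attendant opened locker 2, locker 3, locker 5, locker 6, locker 7, locker 8, and locker 9) = (1/72) / (1/8) = 1/9.

1/9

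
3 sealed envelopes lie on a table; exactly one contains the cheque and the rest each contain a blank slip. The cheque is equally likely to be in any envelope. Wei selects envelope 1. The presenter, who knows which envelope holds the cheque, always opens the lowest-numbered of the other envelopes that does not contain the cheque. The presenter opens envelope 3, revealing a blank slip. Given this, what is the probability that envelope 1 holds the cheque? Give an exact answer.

Condition on the true location of the cheque.
If it is in envelope 1 (prior 1/3): the presenter would have opened envelope 2 instead, probability 0; weight (1/3)·0 = 0.
If it is in envelope 2 (prior 1/3): envelope 3 is the lowest-numbered option available, probability 1; weight (1/3)·1 = 1/3.
If it is in envelope 3 (prior 1/3): the presenter opened envelope 3, so this case is ruled out; weight (1/3)·0 = 0.
The weights sum to 1/3.
So P(the cheque in envelope 1 | the presenter opened envelope 3) = 0 / (1/3) = 0.

0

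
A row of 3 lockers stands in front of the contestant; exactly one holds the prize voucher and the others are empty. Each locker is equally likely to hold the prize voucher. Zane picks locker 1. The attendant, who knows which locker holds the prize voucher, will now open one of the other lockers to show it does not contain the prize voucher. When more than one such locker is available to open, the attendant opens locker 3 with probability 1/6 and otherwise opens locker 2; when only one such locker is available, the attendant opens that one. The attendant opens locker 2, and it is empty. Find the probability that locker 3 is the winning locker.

Apply Bayes' rule, conditioning on where the prize voucher actually is.
If it is in locker 1 (prior 1/3): locker 3 is available but not opened, probability 5/6; weight (1/3)·(5/6) = 5/18.
If it is in locker 2 (prior 1/3): the attendant opened locker 2, so this case is ruled out; weight (1/3)·0 = 0.
If it is in locker 3 (prior 1/3): only locker 2 is available, probability 1; weight (1/3)·1 = 1/3.
The weights sum to 11/18.
So P(the prize voucher in locker 3 | the attendant opened locker 2) = (1/3) / (11/18) = 6/11.

6/11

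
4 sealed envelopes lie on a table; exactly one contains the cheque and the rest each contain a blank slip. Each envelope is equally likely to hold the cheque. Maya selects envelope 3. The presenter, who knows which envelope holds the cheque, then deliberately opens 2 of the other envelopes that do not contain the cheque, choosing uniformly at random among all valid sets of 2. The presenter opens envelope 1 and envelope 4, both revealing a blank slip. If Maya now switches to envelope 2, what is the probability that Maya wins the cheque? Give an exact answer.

Apply Bayes' rule, conditioning on where the cheque actually is.
If it is in either of envelopes 1 and 4 (prior 1/4 each): that envelope was opened and seen not to hold the prize — ruled out; weight (1/4)·0 = 0 each.
If it is in envelope 2 (prior 1/4): the presenter has no choice, probability 1; weight (1/4)·1 = 1/4.
If it is in envelope 3 (prior 1/4): the presenter has 3 equally likely choices, so probability 1/3; weight (1/4)·(1/3) = 1/12.
The weights sum to 1/3.
So P(the cheque in envelope 2 | the presenter opened envelope 1 and envelope 4) = (1/4) / (1/3) = 3/4.

3/4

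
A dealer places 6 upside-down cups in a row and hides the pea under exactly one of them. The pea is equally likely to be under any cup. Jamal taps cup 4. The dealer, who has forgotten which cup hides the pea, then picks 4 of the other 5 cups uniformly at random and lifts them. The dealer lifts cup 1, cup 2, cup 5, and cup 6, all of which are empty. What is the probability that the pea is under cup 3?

Because the dealer chose which cups to lift without knowing where the pea is, the choice is independent of the prize location. Learning that none of the 4 opened cups holds the pea simply rules out those 4 locations and leaves the remaining 2 cups still equally likely by symmetry.
So P(the pea under cup 3) = 1/2.

1/2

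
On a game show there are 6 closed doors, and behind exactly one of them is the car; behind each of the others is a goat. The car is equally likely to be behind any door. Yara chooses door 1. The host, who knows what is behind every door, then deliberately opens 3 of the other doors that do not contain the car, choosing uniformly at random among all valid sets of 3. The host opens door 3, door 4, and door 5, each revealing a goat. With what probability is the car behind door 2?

Condition on the true location of the car.
If it is behind door 1 (prior 1/6): the host has 10 equally likely choices, so probability 1/10; weight (1/6)·(1/10) = 1/60.
If it is behind either of doors 2 and 6 (prior 1/6 each): the host has 4 equally likely choices, so probability 1/4; weight (1/6)·(1/4) = 1/24 each.
If it is behind any of doors 3, 4, and 5 (prior 1/6 each): that door was opened and seen not to hold the prize — ruled out; weight (1/6)·0 = 0 each.
The weights sum to 1/10.
So P(the car behind door 2 | the host opened door 3, door 4, and door 5) = (1/24) / (1/10) = 5/12.

5/12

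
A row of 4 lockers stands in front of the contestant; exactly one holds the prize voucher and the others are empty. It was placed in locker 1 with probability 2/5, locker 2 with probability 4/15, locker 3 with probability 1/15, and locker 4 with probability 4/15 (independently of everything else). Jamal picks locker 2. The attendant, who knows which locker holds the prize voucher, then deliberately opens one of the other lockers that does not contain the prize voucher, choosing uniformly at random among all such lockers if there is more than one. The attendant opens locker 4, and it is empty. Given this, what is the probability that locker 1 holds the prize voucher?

18/29

Apply Bayes' rule, conditioning on where the prize voucher actually is.
If it is in locker 1 (prior 2/5): the attendant has 2 equally likely choices, so probability 1/2; weight (2/5)·(1/2) = 1/5.
If it is in locker 2 (prior 4/15): the attendant has 3 equally likely choices, so probability 1/3; weight (4/15)·(1/3) = 4/45.
If it is in locker 3 (prior 1/15): the attendant has 2 equally likely choices, so probability 1/2; weight (1/15)·(1/2) = 1/30.
If it is in locker 4 (prior 4/15): the attendant opened locker 4, so this case is ruled out; weight (4/15)·0 = 0.
The weights sum to 29/90.
So P(the prize voucher in locker 1 | the attendant opened locker 4) = (1/5) / (29/90) = 18/29.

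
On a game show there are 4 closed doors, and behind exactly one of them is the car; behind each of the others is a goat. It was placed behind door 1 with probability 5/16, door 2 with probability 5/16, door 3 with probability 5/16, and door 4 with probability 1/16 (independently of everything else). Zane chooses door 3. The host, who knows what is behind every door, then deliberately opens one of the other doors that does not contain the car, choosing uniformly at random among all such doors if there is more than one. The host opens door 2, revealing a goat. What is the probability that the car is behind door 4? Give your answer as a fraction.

3/28

Condition on the true location of the car.
If it is behind door 1 (prior 5/16): the host has 2 equally likely choices, so probability 1/2; weight (5/16)·(1/2) = 5/32.
If it is behind door 2 (prior 5/16): the host opened door 2, so this case is ruled out; weight (5/16)·0 = 0.
If it is behind door 3 (prior 5/16): the host has 3 equally likely choices, so probability 1/3; weight (5/16)·(1/3) = 5/48.
If it is behind door 4 (prior 1/16): the host has 2 equally likely choices, so probability 1/2; weight (1/16)·(1/2) = 1/32.
The weights sum to 7/24.
So P(the car behind door 4 | the host opened door 2) = (1/32) / (7/24) = 3/28.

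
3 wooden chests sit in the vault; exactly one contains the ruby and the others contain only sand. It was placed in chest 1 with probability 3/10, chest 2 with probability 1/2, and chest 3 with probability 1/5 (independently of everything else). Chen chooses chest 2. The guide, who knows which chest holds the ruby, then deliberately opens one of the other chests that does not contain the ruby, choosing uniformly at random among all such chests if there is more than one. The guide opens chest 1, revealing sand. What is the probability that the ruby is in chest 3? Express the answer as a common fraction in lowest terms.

4/9

Consider each possible location of the ruby in turn.
If it is in chest 1 (prior 3/10): the guide opened chest 1, so this case is ruled out; weight (3/10)·0 = 0.
If it is in chest 2 (prior 1/2): the guide has 2 equally likely choices, so probability 1/2; weight (1/2)·(1/2) = 1/4.
If it is in chest 3 (prior 1/5): the guide has no choice, probability 1; weight (1/5)·1 = 1/5.
The weights sum to 9/20.
So P(the ruby in chest 3 | the guide opened chest 1) = (1/5) / (9/20) = 4/9.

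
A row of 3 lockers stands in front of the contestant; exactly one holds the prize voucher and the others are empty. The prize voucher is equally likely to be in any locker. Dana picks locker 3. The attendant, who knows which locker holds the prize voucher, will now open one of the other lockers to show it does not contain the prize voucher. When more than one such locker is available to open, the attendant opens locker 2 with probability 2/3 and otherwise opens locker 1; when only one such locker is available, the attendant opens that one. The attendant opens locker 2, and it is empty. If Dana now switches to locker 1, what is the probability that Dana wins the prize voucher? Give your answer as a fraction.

3/5

Apply Bayes' rule, conditioning on where the prize voucher actually is.
If it is in locker 1 (prior 1/3): only locker 2 is available, probability 1; weight (1/3)·1 = 1/3.
If it is in locker 2 (prior 1/3): the attendant opened locker 2, so this case is ruled out; weight (1/3)·0 = 0.
If it is in locker 3 (prior 1/3): locker 2 is available, opened with probability 2/3; weight (1/3)·(2/3) = 2/9.
The weights sum to 5/9.
So P(the prize voucher in locker 1 | the attendant opened locker 2) = (1/3) / (5/9) = 3/5.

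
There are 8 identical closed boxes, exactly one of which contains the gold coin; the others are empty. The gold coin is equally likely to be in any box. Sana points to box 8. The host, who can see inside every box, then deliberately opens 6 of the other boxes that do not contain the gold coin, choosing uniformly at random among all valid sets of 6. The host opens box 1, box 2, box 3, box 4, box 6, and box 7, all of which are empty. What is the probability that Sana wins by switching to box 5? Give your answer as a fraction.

Consider each possible location of the gold coin in turn.
If it is in any of boxes 1, 2, 3, 4, 6, and 7 (prior 1/8 each): that box was opened and seen not to hold the prize — ruled out; weight (1/8)·0 = 0 each.
If it is in box 5 (prior 1/8): the host has no choice, probability 1; weight (1/8)·1 = 1/8.
If it is in box 8 (prior 1/8): the host has 7 equally likely choices, so probability 1/7; weight (1/8)·(1/7) = 1/56.
The weights sum to 1/7.
So P(the gold coin in box 5 | the host opened box 1, box 2, box 3, box 4, box 6, and box 7) = (1/8) / (1/7) = 7/8.

7/8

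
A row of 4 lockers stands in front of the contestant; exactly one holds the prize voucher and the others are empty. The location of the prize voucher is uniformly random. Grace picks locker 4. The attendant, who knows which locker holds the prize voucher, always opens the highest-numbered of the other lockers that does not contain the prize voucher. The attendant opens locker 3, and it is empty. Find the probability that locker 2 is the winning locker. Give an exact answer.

1/3

Consider each possible location of the prize voucher in turn.
If it is in any of lockers 1, 2, and 4 (prior 1/4 each): locker 3 is the highest-numbered option available, probability 1; weight (1/4)·1 = 1/4 each.
If it is in locker 3 (prior 1/4): the attendant opened locker 3, so this case is ruled out; weight (1/4)·0 = 0.
The weights sum to 3/4.
So P(the prize voucher in locker 2 | the attendant opened locker 3) = (1/4) / (3/4) = 1/3.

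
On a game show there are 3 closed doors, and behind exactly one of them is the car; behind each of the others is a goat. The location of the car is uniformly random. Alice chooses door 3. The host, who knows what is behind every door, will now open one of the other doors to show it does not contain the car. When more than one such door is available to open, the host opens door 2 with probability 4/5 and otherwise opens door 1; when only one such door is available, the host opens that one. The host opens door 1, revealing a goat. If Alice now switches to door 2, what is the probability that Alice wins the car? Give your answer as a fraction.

Apply Bayes' rule, conditioning on where the car actually is.
If it is behind door 1 (prior 1/3): the host opened door 1, so this case is ruled out; weight (1/3)·0 = 0.
If it is behind door 2 (prior 1/3): only door 1 is available, probability 1; weight (1/3)·1 = 1/3.
If it is behind door 3 (prior 1/3): door 2 is available but not opened, probability 1/5; weight (1/3)·(1/5) = 1/15.
The weights sum to 2/5.
So P(the car behind door 2 | the host opened door 1) = (1/3) / (2/5) = 5/6.

5/6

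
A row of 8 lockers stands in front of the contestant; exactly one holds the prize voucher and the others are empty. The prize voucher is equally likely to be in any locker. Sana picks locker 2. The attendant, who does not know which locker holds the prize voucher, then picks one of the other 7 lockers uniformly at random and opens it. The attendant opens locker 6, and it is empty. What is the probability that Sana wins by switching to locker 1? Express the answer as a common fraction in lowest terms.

Consider each possible location of the prize voucher in turn.
If it is in any of lockers 1, 2, 3, 4, 5, 7, and 8 (prior 1/8 each): the attendant picks locker 6 with probability 1/7 regardless, and it is not the prize; weight (1/8)·(1/7) = 1/56 each.
If it is in locker 6 (prior 1/8): the attendant opened locker 6, so this case is ruled out; weight (1/8)·0 = 0.
The weights sum to 1/8.
So P(the prize voucher in locker 1 | the attendant opened locker 6) = (1/56) / (1/8) = 1/7.

1/7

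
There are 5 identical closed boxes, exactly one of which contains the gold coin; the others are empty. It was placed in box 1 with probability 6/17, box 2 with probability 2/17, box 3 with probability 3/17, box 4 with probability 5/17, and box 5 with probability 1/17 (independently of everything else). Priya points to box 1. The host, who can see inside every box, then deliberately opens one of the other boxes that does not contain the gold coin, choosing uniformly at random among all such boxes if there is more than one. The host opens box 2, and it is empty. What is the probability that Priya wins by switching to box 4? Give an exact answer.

Consider each possible location of the gold coin in turn.
If it is in box 1 (prior 6/17): the host has 4 equally likely choices, so probability 1/4; weight (6/17)·(1/4) = 3/34.
If it is in box 2 (prior 2/17): the host opened box 2, so this case is ruled out; weight (2/17)·0 = 0.
If it is in box 3 (prior 3/17): the host has 3 equally likely choices, so probability 1/3; weight (3/17)·(1/3) = 1/17.
If it is in box 4 (prior 5/17): the host has 3 equally likely choices, so probability 1/3; weight (5/17)·(1/3) = 5/51.
If it is in box 5 (prior 1/17): the host has 3 equally likely choices, so probability 1/3; weight (1/17)·(1/3) = 1/51.
The weights sum to 9/34.
So P(the gold coin in box 4 | the host opened box 2) = (5/51) / (9/34) = 10/27.

10/27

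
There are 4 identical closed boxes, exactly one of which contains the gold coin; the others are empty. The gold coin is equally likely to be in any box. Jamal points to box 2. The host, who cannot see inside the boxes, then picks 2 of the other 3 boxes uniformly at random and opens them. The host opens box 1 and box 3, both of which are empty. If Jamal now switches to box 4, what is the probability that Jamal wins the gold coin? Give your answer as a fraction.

Because the host chose which boxes to open without knowing where the gold coin is, the choice is independent of the prize location. Learning that none of the 2 opened boxes holds the gold coin simply rules out those 2 locations and leaves the remaining 2 boxes still equally likely by symmetry.
So P(the gold coin in box 4) = 1/2.

1/2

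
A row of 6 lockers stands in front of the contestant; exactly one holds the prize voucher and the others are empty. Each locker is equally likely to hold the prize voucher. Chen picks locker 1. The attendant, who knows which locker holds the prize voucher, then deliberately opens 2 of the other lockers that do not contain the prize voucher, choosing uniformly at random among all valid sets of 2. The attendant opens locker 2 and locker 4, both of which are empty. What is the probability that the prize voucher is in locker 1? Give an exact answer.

1/6

Condition on the true location of the prize voucher.
If it is in locker 1 (prior 1/6): the attendant has 10 equally likely choices, so probability 1/10; weight (1/6)·(1/10) = 1/60.
If it is in either of lockers 2 and 4 (prior 1/6 each): that locker was opened and seen not to hold the prize — ruled out; weight (1/6)·0 = 0 each.
If it is in any of lockers 3, 5, and 6 (prior 1/6 each): the attendant has 6 equally likely choices, so probability 1/6; weight (1/6)·(1/6) = 1/36 each.
The weights sum to 1/10.
So P(the prize voucher in locker 1 | the attendant opened locker 2 and locker 4) = (1/60) / (1/10) = 1/6.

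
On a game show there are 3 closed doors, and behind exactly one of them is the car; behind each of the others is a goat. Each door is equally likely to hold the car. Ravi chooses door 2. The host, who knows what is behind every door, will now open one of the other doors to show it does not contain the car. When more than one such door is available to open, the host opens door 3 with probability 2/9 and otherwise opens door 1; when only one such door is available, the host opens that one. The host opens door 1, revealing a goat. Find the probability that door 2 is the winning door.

7/16

Apply Bayes' rule, conditioning on where the car actually is.
If it is behind door 1 (prior 1/3): the host opened door 1, so this case is ruled out; weight (1/3)·0 = 0.
If it is behind door 2 (prior 1/3): door 3 is available but not opened, probability 7/9; weight (1/3)·(7/9) = 7/27.
If it is behind door 3 (prior 1/3): only door 1 is available, probability 1; weight (1/3)·1 = 1/3.
The weights sum to 16/27.
So P(the car behind door 2 | the host opened door 1) = (7/27) / (16/27) = 7/16.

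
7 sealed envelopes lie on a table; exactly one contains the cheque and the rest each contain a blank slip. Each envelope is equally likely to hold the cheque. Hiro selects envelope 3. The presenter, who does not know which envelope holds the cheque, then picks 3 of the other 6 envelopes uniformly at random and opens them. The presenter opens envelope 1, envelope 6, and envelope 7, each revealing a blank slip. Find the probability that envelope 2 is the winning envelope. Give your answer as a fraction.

Because the presenter chose which envelopes to open without knowing where the cheque is, the choice is independent of the prize location. Learning that none of the 3 opened envelopes holds the cheque simply rules out those 3 locations and leaves the remaining 4 envelopes still equally likely by symmetry.
So P(the cheque in envelope 2) = 1/4.

1/4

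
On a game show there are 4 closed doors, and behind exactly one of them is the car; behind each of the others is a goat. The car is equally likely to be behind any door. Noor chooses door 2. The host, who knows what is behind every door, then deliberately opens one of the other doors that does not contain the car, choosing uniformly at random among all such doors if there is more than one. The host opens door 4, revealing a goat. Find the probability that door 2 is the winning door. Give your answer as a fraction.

Apply Bayes' rule, conditioning on where the car actually is.
If it is behind either of doors 1 and 3 (prior 1/4 each): the host has 2 equally likely choices, so probability 1/2; weight (1/4)·(1/2) = 1/8 each.
If it is behind door 2 (prior 1/4): the host has 3 equally likely choices, so probability 1/3; weight (1/4)·(1/3) = 1/12.
If it is behind door 4 (prior 1/4): the host opened door 4, so this case is ruled out; weight (1/4)·0 = 0.
The weights sum to 1/3.
So P(the car behind door 2 | the host opened door 4) = (1/12) / (1/3) = 1/4.

1/4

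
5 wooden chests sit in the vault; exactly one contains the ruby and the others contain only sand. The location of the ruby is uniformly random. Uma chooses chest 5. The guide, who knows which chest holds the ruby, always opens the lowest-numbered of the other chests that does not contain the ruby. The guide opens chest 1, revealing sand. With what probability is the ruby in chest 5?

1/4

Apply Bayes' rule, conditioning on where the ruby actually is.
If it is in chest 1 (prior 1/5): the guide opened chest 1, so this case is ruled out; weight (1/5)·0 = 0.
If it is in any of chests 2, 3, 4, and 5 (prior 1/5 each): chest 1 is the lowest-numbered option available, probability 1; weight (1/5)·1 = 1/5 each.
The weights sum to 4/5.
So P(the ruby in chest 5 | the guide opened chest 1) = (1/5) / (4/5) = 1/4.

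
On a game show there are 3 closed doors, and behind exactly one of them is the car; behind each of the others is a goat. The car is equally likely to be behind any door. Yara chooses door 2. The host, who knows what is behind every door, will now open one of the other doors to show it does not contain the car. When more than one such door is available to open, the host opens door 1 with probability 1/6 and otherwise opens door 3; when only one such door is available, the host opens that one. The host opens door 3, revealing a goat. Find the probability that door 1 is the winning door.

Condition on the true location of the car.
If it is behind door 1 (prior 1/3): only door 3 is available, probability 1; weight (1/3)·1 = 1/3.
If it is behind door 2 (prior 1/3): door 1 is available but not opened, probability 5/6; weight (1/3)·(5/6) = 5/18.
If it is behind door 3 (prior 1/3): the host opened door 3, so this case is ruled out; weight (1/3)·0 = 0.
The weights sum to 11/18.
So P(the car behind door 1 | the host opened door 3) = (1/3) / (11/18) = 6/11.

6/11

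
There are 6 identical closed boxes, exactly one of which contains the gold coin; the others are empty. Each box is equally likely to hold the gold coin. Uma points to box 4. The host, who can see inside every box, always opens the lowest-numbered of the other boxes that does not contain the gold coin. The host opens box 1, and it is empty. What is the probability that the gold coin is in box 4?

1/5

Consider each possible location of the gold coin in turn.
If it is in box 1 (prior 1/6): the host opened box 1, so this case is ruled out; weight (1/6)·0 = 0.
If it is in any of boxes 2, 3, 4, 5, and 6 (prior 1/6 each): box 1 is the lowest-numbered option available, probability 1; weight (1/6)·1 = 1/6 each.
The weights sum to 5/6.
So P(the gold coin in box 4 | the host opened box 1) = (1/6) / (5/6) = 1/5.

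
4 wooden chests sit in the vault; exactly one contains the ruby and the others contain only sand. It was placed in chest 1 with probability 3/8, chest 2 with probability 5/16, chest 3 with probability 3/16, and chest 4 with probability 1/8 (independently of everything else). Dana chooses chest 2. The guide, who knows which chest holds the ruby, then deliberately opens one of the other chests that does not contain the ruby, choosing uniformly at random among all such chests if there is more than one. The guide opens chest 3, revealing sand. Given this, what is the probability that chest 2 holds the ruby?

Condition on the true location of the ruby.
If it is in chest 1 (prior 3/8): the guide has 2 equally likely choices, so probability 1/2; weight (3/8)·(1/2) = 3/16.
If it is in chest 2 (prior 5/16): the guide has 3 equally likely choices, so probability 1/3; weight (5/16)·(1/3) = 5/48.
If it is in chest 3 (prior 3/16): the guide opened chest 3, so this case is ruled out; weight (3/16)·0 = 0.
If it is in chest 4 (prior 1/8): the guide has 2 equally likely choices, so probability 1/2; weight (1/8)·(1/2) = 1/16.
The weights sum to 17/48.
So P(the ruby in chest 2 | the guide opened chest 3) = (5/48) / (17/48) = 5/17.

5/17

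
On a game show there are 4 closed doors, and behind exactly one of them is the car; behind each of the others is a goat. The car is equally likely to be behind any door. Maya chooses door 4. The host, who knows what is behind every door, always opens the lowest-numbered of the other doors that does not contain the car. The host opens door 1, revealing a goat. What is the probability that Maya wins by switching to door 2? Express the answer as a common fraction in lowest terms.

Consider each possible location of the car in turn.
If it is behind door 1 (prior 1/4): the host opened door 1, so this case is ruled out; weight (1/4)·0 = 0.
If it is behind any of doors 2, 3, and 4 (prior 1/4 each): door 1 is the lowest-numbered option available, probability 1; weight (1/4)·1 = 1/4 each.
The weights sum to 3/4.
So P(the car behind door 2 | the host opened door 1) = (1/4) / (3/4) = 1/3.

1/3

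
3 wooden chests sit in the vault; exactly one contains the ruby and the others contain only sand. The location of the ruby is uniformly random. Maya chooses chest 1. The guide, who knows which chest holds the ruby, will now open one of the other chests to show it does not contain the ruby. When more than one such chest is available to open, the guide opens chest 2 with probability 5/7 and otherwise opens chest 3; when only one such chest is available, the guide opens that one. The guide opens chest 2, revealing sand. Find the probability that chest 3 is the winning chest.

Apply Bayes' rule, conditioning on where the ruby actually is.
If it is in chest 1 (prior 1/3): chest 2 is available, opened with probability 5/7; weight (1/3)·(5/7) = 5/21.
If it is in chest 2 (prior 1/3): the guide opened chest 2, so this case is ruled out; weight (1/3)·0 = 0.
If it is in chest 3 (prior 1/3): only chest 2 is available, probability 1; weight (1/3)·1 = 1/3.
The weights sum to 4/7.
So P(the ruby in chest 3 | the guide opened chest 2) = (1/3) / (4/7) = 7/12.

7/12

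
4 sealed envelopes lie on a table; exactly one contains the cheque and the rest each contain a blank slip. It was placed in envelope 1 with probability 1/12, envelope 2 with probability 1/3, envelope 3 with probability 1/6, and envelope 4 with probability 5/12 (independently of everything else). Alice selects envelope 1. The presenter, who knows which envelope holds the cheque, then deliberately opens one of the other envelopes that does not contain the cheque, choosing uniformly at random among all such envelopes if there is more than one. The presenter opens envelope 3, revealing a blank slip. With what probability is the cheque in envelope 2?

12/29

Consider each possible location of the cheque in turn.
If it is in envelope 1 (prior 1/12): the presenter has 3 equally likely choices, so probability 1/3; weight (1/12)·(1/3) = 1/36.
If it is in envelope 2 (prior 1/3): the presenter has 2 equally likely choices, so probability 1/2; weight (1/3)·(1/2) = 1/6.
If it is in envelope 3 (prior 1/6): the presenter opened envelope 3, so this case is ruled out; weight (1/6)·0 = 0.
If it is in envelope 4 (prior 5/12): the presenter has 2 equally likely choices, so probability 1/2; weight (5/12)·(1/2) = 5/24.
The weights sum to 29/72.
So P(the cheque in envelope 2 | the presenter opened envelope 3) = (1/6) / (29/72) = 12/29.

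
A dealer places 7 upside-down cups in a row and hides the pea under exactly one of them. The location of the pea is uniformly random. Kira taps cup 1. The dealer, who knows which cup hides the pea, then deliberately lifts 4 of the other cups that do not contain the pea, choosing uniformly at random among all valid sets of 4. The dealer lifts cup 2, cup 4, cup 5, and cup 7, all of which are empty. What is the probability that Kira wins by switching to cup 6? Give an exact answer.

Apply Bayes' rule, conditioning on where the pea actually is.
If it is under cup 1 (prior 1/7): the dealer has 15 equally likely choices, so probability 1/15; weight (1/7)·(1/15) = 1/105.
If it is under any of cups 2, 4, 5, and 7 (prior 1/7 each): that cup was opened and seen not to hold the prize — ruled out; weight (1/7)·0 = 0 each.
If it is under either of cups 3 and 6 (prior 1/7 each): the dealer has 5 equally likely choices, so probability 1/5; weight (1/7)·(1/5) = 1/35 each.
The weights sum to 1/15.
So P(the pea under cup 6 | the dealer opened cup 2, cup 4, cup 5, and cup 7) = (1/35) / (1/15) = 3/7.

3/7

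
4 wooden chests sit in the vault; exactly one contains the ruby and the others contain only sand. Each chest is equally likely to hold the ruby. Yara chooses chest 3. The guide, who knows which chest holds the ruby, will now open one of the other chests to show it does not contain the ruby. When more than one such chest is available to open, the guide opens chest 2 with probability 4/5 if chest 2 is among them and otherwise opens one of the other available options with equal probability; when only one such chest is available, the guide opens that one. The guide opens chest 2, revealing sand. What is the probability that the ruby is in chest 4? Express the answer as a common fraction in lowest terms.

Condition on the true location of the ruby.
If it is in any of chests 1, 3, and 4 (prior 1/4 each): chest 2 is available, opened with probability 4/5; weight (1/4)·(4/5) = 1/5 each.
If it is in chest 2 (prior 1/4): the guide opened chest 2, so this case is ruled out; weight (1/4)·0 = 0.
The weights sum to 3/5.
So P(the ruby in chest 4 | the guide opened chest 2) = (1/5) / (3/5) = 1/3.

1/3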